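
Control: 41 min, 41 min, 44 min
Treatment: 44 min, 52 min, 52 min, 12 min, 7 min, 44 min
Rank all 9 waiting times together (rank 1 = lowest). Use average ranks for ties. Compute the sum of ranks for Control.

Sorted (ascending): 7, 12, 41, 41, 44, 44, 44, 52, 52
The 2 values of 41 occupy positions 3–4 → average rank (3+4)/2 = 3.5.
The 3 values of 44 occupy positions 5–7 → average rank 6.
The 2 values of 52 occupy positions 8–9 → average rank (8+9)/2 = 8.5.
Control values → pooled ranks: 41→3.5, 41→3.5, 44→6
Rank sum = 3.5 + 3.5 + 6 = 13

13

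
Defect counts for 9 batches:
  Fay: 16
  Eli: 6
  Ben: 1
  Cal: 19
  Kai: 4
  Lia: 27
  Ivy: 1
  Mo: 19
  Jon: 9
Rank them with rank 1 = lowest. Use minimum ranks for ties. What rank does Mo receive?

7

Sorted (ascending): 1, 1, 4, 6, 9, 16, 19, 19, 27
The 2 values of 1 occupy positions 1–2 → each gets rank 1.
The 2 values of 19 occupy positions 7–8 → each gets rank 7.
Mo has value 19 → rank 7.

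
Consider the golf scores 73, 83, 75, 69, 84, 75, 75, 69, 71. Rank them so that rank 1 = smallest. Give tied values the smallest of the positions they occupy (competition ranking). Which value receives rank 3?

Sorted (ascending): 69, 69, 71, 73, 75, 75, 75, 83, 84
The 2 values of 69 occupy positions 1–2 → each gets rank 1.
The 3 values of 75 occupy positions 5–7 → each gets rank 5.
Rank 3 → value 71.

71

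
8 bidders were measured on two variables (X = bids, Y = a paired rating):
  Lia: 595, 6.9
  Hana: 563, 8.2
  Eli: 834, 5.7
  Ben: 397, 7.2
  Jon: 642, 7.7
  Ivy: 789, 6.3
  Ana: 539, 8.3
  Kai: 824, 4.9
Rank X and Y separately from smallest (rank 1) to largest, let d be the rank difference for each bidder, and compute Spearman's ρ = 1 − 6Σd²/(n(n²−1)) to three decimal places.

-0.786

Ranks of variable 1: 4, 3, 8, 1, 5, 6, 2, 7
Ranks of variable 2: 4, 7, 2, 5, 6, 3, 8, 1
d = r₁ − r₂: 0, -4, 6, -4, -1, 3, -6, 6
d²: 0, 16, 36, 16, 1, 9, 36, 36; Σd² = 150
ρ = 1 − 6·150/(8·63) = 1 − 900/504 = -0.786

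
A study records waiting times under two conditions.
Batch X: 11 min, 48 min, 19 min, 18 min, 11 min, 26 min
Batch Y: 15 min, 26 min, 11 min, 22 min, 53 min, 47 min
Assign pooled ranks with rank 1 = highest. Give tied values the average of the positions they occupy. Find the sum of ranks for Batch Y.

Sorted (descending): 53, 48, 47, 26, 26, 22, 19, 18, 15, 11, 11, 11
The 2 values of 26 occupy positions 4–5 → average rank (4+5)/2 = 4.5.
The 3 values of 11 occupy positions 10–12 → average rank 11.
Batch Y values → pooled ranks: 15→9, 26→4.5, 11→11, 22→6, 53→1, 47→3
Rank sum = 9 + 4.5 + 11 + 6 + 1 + 3 = 34.5

34.5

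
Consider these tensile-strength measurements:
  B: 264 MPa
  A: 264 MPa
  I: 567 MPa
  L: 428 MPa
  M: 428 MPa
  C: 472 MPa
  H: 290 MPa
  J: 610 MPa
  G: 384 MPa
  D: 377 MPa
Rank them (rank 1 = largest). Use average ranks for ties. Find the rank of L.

4.5

Sorted (descending): 610, 567, 472, 428, 428, 384, 377, 290, 264, 264
The 2 values of 428 occupy positions 4–5 → average rank (4+5)/2 = 4.5.
The 2 values of 264 occupy positions 9–10 → average rank (9+10)/2 = 9.5.
L has value 428 MPa → rank 4.5.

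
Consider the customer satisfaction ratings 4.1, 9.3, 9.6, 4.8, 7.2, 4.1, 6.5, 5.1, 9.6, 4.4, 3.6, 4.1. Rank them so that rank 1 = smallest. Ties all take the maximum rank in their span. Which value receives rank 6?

Sorted (ascending): 3.6, 4.1, 4.1, 4.1, 4.4, 4.8, 5.1, 6.5, 7.2, 9.3, 9.6, 9.6
The 3 values of 4.1 occupy positions 2–4 → each gets rank 4.
The 2 values of 9.6 occupy positions 11–12 → each gets rank 12.
Rank 6 → value 4.8.

4.8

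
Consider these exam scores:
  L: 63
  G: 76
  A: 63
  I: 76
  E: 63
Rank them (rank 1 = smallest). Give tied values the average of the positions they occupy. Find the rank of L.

Sorted (ascending): 63, 63, 63, 76, 76
The 3 values of 63 occupy positions 1–3 → average rank 2.
The 2 values of 76 occupy positions 4–5 → average rank (4+5)/2 = 4.5.
L has value 63 → rank 2.

2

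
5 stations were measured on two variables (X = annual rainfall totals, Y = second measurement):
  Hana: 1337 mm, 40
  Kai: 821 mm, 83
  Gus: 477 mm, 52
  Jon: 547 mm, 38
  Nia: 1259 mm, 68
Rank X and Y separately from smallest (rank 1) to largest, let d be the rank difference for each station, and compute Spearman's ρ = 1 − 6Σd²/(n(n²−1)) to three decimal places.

0.100

Ranks of variable 1: 5, 3, 1, 2, 4
Ranks of variable 2: 2, 5, 3, 1, 4
d = r₁ − r₂: 3, -2, -2, 1, 0
d²: 9, 4, 4, 1, 0; Σd² = 18
ρ = 1 − 6·18/(5·24) = 1 − 108/120 = 0.100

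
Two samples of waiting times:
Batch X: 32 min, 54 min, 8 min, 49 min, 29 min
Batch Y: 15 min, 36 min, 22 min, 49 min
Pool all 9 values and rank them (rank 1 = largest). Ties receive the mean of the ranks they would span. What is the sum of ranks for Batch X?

Sorted (descending): 54, 49, 49, 36, 32, 29, 22, 15, 8
The 2 values of 49 occupy positions 2–3 → average rank (2+3)/2 = 2.5.
Batch X values → pooled ranks: 32→5, 54→1, 8→9, 49→2.5, 29→6
Rank sum = 5 + 1 + 9 + 2.5 + 6 = 23.5

23.5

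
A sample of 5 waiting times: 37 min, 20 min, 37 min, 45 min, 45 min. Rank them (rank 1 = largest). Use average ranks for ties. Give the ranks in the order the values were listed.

3.5, 5, 3.5, 1.5, 1.5

Sorted (descending): 45, 45, 37, 37, 20
The 2 values of 45 occupy positions 1–2 → average rank (1+2)/2 = 1.5.
The 2 values of 37 occupy positions 3–4 → average rank (3+4)/2 = 3.5.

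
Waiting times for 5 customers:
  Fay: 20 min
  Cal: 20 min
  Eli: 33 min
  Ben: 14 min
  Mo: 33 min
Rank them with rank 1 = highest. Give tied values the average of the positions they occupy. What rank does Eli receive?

Sorted (descending): 33, 33, 20, 20, 14
The 2 values of 33 occupy positions 1–2 → average rank (1+2)/2 = 1.5.
The 2 values of 20 occupy positions 3–4 → average rank (3+4)/2 = 3.5.
Eli has value 33 min → rank 1.5.

1.5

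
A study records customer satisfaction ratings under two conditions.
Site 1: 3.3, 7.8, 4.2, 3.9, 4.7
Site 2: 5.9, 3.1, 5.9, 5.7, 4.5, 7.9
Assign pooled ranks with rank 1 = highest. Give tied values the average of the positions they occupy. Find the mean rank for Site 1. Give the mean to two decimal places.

Sorted (descending): 7.9, 7.8, 5.9, 5.9, 5.7, 4.7, 4.5, 4.2, 3.9, 3.3, 3.1
The 2 values of 5.9 occupy positions 3–4 → average rank (3+4)/2 = 3.5.
Site 1 values → pooled ranks: 3.3→10, 7.8→2, 4.2→8, 3.9→9, 4.7→6
Mean rank = (10 + 2 + 8 + 9 + 6) / 5 = 7.00

7.00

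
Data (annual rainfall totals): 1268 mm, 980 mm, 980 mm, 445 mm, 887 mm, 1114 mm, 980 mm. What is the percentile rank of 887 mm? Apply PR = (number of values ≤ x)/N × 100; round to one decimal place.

N = 7.
Strictly below 887: 1. Equal to 887: 1.
PR = 2/7 × 100 = 28.6

28.6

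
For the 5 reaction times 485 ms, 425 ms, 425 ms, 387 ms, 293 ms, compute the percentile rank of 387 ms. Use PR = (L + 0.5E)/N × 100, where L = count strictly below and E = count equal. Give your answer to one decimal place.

30.0

N = 5.
Strictly below 387: 1. Equal to 387: 1.
PR = (1 + 0.5·1)/5 × 100 = 30.0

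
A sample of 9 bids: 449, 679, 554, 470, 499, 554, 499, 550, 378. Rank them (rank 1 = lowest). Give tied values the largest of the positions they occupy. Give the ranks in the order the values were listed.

Sorted (ascending): 378, 449, 470, 499, 499, 550, 554, 554, 679
The 2 values of 499 occupy positions 4–5 → each gets rank 5.
The 2 values of 554 occupy positions 7–8 → each gets rank 8.

2, 9, 8, 3, 5, 8, 5, 6, 1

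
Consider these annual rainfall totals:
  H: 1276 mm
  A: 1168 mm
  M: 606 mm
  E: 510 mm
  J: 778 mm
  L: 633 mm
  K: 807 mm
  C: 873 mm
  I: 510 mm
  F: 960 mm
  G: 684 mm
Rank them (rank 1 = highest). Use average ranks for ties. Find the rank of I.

10.5

Sorted (descending): 1276, 1168, 960, 873, 807, 778, 684, 633, 606, 510, 510
The 2 values of 510 occupy positions 10–11 → average rank (10+11)/2 = 10.5.
I has value 510 mm → rank 10.5.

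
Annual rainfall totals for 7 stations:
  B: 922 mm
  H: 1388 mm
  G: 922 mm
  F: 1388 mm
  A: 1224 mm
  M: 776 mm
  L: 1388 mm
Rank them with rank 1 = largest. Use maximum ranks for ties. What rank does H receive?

Sorted (descending): 1388, 1388, 1388, 1224, 922, 922, 776
The 3 values of 1388 occupy positions 1–3 → each gets rank 3.
The 2 values of 922 occupy positions 5–6 → each gets rank 6.
H has value 1388 mm → rank 3.

3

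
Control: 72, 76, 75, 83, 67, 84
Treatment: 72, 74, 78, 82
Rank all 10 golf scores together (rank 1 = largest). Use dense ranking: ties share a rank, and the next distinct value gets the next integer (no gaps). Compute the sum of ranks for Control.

Sorted (descending): 84, 83, 82, 78, 76, 75, 74, 72, 72, 67
The 2 values of 72 share dense rank 8.
Remaining distinct values take the next consecutive integers.
Control values → pooled ranks: 72→8, 76→5, 75→6, 83→2, 67→9, 84→1
Rank sum = 8 + 5 + 6 + 2 + 9 + 1 = 31

31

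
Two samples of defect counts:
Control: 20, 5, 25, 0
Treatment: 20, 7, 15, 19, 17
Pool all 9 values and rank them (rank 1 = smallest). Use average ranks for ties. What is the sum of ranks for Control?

19.5

Sorted (ascending): 0, 5, 7, 15, 17, 19, 20, 20, 25
The 2 values of 20 occupy positions 7–8 → average rank (7+8)/2 = 7.5.
Control values → pooled ranks: 20→7.5, 5→2, 25→9, 0→1
Rank sum = 7.5 + 2 + 9 + 1 = 19.5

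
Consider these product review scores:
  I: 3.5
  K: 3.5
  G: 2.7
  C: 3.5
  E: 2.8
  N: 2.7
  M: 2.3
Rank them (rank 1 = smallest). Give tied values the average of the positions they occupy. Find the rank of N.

2.5

Sorted (ascending): 2.3, 2.7, 2.7, 2.8, 3.5, 3.5, 3.5
The 2 values of 2.7 occupy positions 2–3 → average rank (2+3)/2 = 2.5.
The 3 values of 3.5 occupy positions 5–7 → average rank 6.
N has value 2.7 → rank 2.5.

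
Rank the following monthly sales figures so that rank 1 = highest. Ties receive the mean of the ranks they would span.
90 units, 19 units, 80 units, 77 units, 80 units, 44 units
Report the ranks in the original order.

1, 6, 2.5, 4, 2.5, 5

Sorted (descending): 90, 80, 80, 77, 44, 19
The 2 values of 80 occupy positions 2–3 → average rank (2+3)/2 = 2.5.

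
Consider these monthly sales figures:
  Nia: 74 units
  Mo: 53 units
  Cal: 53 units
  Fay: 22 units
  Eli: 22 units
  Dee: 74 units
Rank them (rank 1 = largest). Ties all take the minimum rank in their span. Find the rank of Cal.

Sorted (descending): 74, 74, 53, 53, 22, 22
The 2 values of 74 occupy positions 1–2 → each gets rank 1.
The 2 values of 53 occupy positions 3–4 → each gets rank 3.
The 2 values of 22 occupy positions 5–6 → each gets rank 5.
Cal has value 53 units → rank 3.

3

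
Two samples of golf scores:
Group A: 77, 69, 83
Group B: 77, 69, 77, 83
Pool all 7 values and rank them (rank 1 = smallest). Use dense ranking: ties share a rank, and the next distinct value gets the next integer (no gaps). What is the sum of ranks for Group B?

8

Sorted (ascending): 69, 69, 77, 77, 77, 83, 83
The 2 values of 69 share dense rank 1.
The 3 values of 77 share dense rank 2.
The 2 values of 83 share dense rank 3.
Group B values → pooled ranks: 77→2, 69→1, 77→2, 83→3
Rank sum = 2 + 1 + 2 + 3 = 8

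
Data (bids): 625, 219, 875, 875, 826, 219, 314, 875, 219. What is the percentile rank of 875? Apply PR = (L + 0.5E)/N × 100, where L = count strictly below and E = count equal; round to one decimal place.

83.3

N = 9.
Strictly below 875: 6. Equal to 875: 3.
PR = (6 + 0.5·3)/9 × 100 = 83.3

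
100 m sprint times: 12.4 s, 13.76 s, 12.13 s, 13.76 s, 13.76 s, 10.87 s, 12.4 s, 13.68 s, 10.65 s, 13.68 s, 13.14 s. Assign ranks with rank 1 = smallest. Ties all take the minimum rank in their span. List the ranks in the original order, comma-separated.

4, 9, 3, 9, 9, 2, 4, 7, 1, 7, 6

Sorted (ascending): 10.65, 10.87, 12.13, 12.4, 12.4, 13.14, 13.68, 13.68, 13.76, 13.76, 13.76
The 2 values of 12.4 occupy positions 4–5 → each gets rank 4.
The 2 values of 13.68 occupy positions 7–8 → each gets rank 7.
The 3 values of 13.76 occupy positions 9–11 → each gets rank 9.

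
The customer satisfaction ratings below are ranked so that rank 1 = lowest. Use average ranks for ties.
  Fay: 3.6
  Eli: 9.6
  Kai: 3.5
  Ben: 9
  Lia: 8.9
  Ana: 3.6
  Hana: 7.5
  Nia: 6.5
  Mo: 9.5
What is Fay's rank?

2.5

Sorted (ascending): 3.5, 3.6, 3.6, 6.5, 7.5, 8.9, 9, 9.5, 9.6
The 2 values of 3.6 occupy positions 2–3 → average rank (2+3)/2 = 2.5.
Fay has value 3.6 → rank 2.5.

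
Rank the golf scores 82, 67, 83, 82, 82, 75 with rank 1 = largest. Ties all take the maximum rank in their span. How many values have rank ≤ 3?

1

Sorted (descending): 83, 82, 82, 82, 75, 67
The 3 values of 82 occupy positions 2–4 → each gets rank 4.
Ranks ≤ 3: {1} → 1 value.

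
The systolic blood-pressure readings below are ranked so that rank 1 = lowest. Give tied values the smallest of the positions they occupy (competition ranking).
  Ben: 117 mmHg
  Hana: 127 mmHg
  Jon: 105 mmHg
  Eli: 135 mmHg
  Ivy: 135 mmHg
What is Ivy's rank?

Sorted (ascending): 105, 117, 127, 135, 135
The 2 values of 135 occupy positions 4–5 → each gets rank 4.
Ivy has value 135 mmHg → rank 4.

4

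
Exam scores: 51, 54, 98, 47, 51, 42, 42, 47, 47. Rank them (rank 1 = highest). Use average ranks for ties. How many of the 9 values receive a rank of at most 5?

Sorted (descending): 98, 54, 51, 51, 47, 47, 47, 42, 42
The 2 values of 51 occupy positions 3–4 → average rank (3+4)/2 = 3.5.
The 3 values of 47 occupy positions 5–7 → average rank 6.
The 2 values of 42 occupy positions 8–9 → average rank (8+9)/2 = 8.5.
Ranks ≤ 5: {1, 2, 3.5, 3.5} → 4 values.

4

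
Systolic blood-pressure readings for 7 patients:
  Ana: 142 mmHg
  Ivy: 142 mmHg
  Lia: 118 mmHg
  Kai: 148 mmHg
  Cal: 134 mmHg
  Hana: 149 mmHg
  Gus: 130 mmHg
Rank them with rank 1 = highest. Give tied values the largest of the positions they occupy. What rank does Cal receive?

Sorted (descending): 149, 148, 142, 142, 134, 130, 118
The 2 values of 142 occupy positions 3–4 → each gets rank 4.
Cal has value 134 mmHg → rank 5.

5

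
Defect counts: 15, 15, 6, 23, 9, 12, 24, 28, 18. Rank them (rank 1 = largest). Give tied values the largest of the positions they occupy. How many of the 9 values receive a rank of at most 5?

4

Sorted (descending): 28, 24, 23, 18, 15, 15, 12, 9, 6
The 2 values of 15 occupy positions 5–6 → each gets rank 6.
Ranks ≤ 5: {1, 2, 3, 4} → 4 values.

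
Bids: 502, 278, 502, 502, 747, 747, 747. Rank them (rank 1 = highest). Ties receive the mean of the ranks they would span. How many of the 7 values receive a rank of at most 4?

Sorted (descending): 747, 747, 747, 502, 502, 502, 278
The 3 values of 747 occupy positions 1–3 → average rank 2.
The 3 values of 502 occupy positions 4–6 → average rank 5.
Ranks ≤ 4: {2, 2, 2} → 3 values.

3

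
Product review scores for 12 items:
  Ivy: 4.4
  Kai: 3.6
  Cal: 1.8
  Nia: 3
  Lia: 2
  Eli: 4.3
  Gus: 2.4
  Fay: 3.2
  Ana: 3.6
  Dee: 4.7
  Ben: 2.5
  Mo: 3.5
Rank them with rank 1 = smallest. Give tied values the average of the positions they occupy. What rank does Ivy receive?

Sorted (ascending): 1.8, 2, 2.4, 2.5, 3, 3.2, 3.5, 3.6, 3.6, 4.3, 4.4, 4.7
The 2 values of 3.6 occupy positions 8–9 → average rank (8+9)/2 = 8.5.
Ivy has value 4.4 → rank 11.

11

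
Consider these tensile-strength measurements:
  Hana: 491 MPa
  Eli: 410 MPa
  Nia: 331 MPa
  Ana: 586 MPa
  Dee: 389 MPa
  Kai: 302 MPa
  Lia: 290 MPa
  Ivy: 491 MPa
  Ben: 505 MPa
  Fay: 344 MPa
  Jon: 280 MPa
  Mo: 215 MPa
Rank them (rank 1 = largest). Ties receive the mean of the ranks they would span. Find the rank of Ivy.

3.5

Sorted (descending): 586, 505, 491, 491, 410, 389, 344, 331, 302, 290, 280, 215
The 2 values of 491 occupy positions 3–4 → average rank (3+4)/2 = 3.5.
Ivy has value 491 MPa → rank 3.5.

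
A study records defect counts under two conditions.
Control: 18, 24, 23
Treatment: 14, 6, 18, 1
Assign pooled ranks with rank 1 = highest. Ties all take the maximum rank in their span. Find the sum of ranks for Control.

7

Sorted (descending): 24, 23, 18, 18, 14, 6, 1
The 2 values of 18 occupy positions 3–4 → each gets rank 4.
Control values → pooled ranks: 18→4, 24→1, 23→2
Rank sum = 4 + 1 + 2 = 7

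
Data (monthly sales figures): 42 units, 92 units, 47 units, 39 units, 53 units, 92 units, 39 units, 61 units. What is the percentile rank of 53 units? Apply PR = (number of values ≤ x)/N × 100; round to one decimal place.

N = 8.
Strictly below 53: 4. Equal to 53: 1.
PR = 5/8 × 100 = 62.5

62.5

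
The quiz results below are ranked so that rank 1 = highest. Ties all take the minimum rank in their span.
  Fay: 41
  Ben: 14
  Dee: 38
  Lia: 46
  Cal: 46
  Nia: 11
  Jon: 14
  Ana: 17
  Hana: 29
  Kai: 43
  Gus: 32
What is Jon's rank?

Sorted (descending): 46, 46, 43, 41, 38, 32, 29, 17, 14, 14, 11
The 2 values of 46 occupy positions 1–2 → each gets rank 1.
The 2 values of 14 occupy positions 9–10 → each gets rank 9.
Jon has value 14 → rank 9.

9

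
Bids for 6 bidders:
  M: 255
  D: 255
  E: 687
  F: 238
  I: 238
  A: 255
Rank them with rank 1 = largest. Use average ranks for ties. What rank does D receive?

3

Sorted (descending): 687, 255, 255, 255, 238, 238
The 3 values of 255 occupy positions 2–4 → average rank 3.
The 2 values of 238 occupy positions 5–6 → average rank (5+6)/2 = 5.5.
D has value 255 → rank 3.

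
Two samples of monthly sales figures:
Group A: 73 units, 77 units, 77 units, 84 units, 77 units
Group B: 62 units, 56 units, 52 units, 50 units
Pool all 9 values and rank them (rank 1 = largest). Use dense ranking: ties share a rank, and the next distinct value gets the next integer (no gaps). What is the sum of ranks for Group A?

Sorted (descending): 84, 77, 77, 77, 73, 62, 56, 52, 50
The 3 values of 77 share dense rank 2.
Remaining distinct values take the next consecutive integers.
Group A values → pooled ranks: 73→3, 77→2, 77→2, 84→1, 77→2
Rank sum = 3 + 2 + 2 + 1 + 2 = 10

10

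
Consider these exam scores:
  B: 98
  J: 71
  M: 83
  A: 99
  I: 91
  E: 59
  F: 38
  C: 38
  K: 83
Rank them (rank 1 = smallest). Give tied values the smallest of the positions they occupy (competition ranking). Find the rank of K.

Sorted (ascending): 38, 38, 59, 71, 83, 83, 91, 98, 99
The 2 values of 38 occupy positions 1–2 → each gets rank 1.
The 2 values of 83 occupy positions 5–6 → each gets rank 5.
K has value 83 → rank 5.

5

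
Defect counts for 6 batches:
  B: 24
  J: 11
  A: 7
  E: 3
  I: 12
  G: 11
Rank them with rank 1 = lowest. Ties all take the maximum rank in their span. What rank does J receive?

Sorted (ascending): 3, 7, 11, 11, 12, 24
The 2 values of 11 occupy positions 3–4 → each gets rank 4.
J has value 11 → rank 4.

4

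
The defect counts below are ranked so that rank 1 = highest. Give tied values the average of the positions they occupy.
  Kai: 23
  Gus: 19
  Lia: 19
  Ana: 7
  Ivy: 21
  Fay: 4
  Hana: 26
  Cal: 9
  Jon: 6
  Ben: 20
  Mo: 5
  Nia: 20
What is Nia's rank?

4.5

Sorted (descending): 26, 23, 21, 20, 20, 19, 19, 9, 7, 6, 5, 4
The 2 values of 20 occupy positions 4–5 → average rank (4+5)/2 = 4.5.
The 2 values of 19 occupy positions 6–7 → average rank (6+7)/2 = 6.5.
Nia has value 20 → rank 4.5.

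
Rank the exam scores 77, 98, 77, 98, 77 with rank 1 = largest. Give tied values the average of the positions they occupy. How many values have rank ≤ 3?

2

Sorted (descending): 98, 98, 77, 77, 77
The 2 values of 98 occupy positions 1–2 → average rank (1+2)/2 = 1.5.
The 3 values of 77 occupy positions 3–5 → average rank 4.
Ranks ≤ 3: {1.5, 1.5} → 2 values.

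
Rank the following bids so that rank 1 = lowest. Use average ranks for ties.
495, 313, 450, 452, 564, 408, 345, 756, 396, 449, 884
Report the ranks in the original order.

Sorted (ascending): 313, 345, 396, 408, 449, 450, 452, 495, 564, 756, 884
No ties — each value takes its position as its rank.

8, 1, 6, 7, 9, 4, 2, 10, 3, 5, 11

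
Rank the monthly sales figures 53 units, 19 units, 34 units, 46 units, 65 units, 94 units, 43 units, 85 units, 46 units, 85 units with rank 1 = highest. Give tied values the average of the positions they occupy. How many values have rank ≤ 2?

Sorted (descending): 94, 85, 85, 65, 53, 46, 46, 43, 34, 19
The 2 values of 85 occupy positions 2–3 → average rank (2+3)/2 = 2.5.
The 2 values of 46 occupy positions 6–7 → average rank (6+7)/2 = 6.5.
Ranks ≤ 2: {1} → 1 value.

1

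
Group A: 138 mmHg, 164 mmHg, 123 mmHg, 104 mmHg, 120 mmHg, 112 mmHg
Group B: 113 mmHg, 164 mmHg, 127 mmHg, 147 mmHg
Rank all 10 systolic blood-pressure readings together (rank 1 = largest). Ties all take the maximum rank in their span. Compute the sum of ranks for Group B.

18

Sorted (descending): 164, 164, 147, 138, 127, 123, 120, 113, 112, 104
The 2 values of 164 occupy positions 1–2 → each gets rank 2.
Group B values → pooled ranks: 113→8, 164→2, 127→5, 147→3
Rank sum = 8 + 2 + 5 + 3 = 18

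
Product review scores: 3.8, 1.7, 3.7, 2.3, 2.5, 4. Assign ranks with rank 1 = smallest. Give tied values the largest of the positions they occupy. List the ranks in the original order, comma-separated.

Sorted (ascending): 1.7, 2.3, 2.5, 3.7, 3.8, 4
No ties — each value takes its position as its rank.

5, 1, 4, 2, 3, 6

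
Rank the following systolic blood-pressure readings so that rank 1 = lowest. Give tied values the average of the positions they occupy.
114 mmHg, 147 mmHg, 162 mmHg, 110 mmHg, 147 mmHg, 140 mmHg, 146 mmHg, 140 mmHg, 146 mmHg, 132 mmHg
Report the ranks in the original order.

Sorted (ascending): 110, 114, 132, 140, 140, 146, 146, 147, 147, 162
The 2 values of 140 occupy positions 4–5 → average rank (4+5)/2 = 4.5.
The 2 values of 146 occupy positions 6–7 → average rank (6+7)/2 = 6.5.
The 2 values of 147 occupy positions 8–9 → average rank (8+9)/2 = 8.5.

2, 8.5, 10, 1, 8.5, 4.5, 6.5, 4.5, 6.5, 3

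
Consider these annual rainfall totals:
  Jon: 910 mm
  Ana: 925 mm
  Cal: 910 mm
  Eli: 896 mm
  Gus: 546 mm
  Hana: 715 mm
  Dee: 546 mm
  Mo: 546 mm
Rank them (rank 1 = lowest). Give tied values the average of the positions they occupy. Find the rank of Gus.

Sorted (ascending): 546, 546, 546, 715, 896, 910, 910, 925
The 3 values of 546 occupy positions 1–3 → average rank 2.
The 2 values of 910 occupy positions 6–7 → average rank (6+7)/2 = 6.5.
Gus has value 546 mm → rank 2.

2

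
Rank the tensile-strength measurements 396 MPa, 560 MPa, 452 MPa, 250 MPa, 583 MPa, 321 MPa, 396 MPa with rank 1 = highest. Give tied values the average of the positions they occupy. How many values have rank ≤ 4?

Sorted (descending): 583, 560, 452, 396, 396, 321, 250
The 2 values of 396 occupy positions 4–5 → average rank (4+5)/2 = 4.5.
Ranks ≤ 4: {1, 2, 3} → 3 values.

3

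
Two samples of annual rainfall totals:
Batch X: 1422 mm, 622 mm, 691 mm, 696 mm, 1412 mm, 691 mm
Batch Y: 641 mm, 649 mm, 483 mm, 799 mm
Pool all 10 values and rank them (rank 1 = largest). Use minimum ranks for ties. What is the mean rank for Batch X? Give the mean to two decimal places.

Sorted (descending): 1422, 1412, 799, 696, 691, 691, 649, 641, 622, 483
The 2 values of 691 occupy positions 5–6 → each gets rank 5.
Batch X values → pooled ranks: 1422→1, 622→9, 691→5, 696→4, 1412→2, 691→5
Mean rank = (1 + 9 + 5 + 4 + 2 + 5) / 6 = 4.33

4.33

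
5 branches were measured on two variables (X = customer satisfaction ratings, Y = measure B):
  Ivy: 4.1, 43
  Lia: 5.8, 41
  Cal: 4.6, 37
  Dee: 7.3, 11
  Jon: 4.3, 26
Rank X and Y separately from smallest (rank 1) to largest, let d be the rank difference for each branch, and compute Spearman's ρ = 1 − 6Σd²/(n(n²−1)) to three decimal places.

-0.600

Ranks of variable 1: 1, 4, 3, 5, 2
Ranks of variable 2: 5, 4, 3, 1, 2
d = r₁ − r₂: -4, 0, 0, 4, 0
d²: 16, 0, 0, 16, 0; Σd² = 32
ρ = 1 − 6·32/(5·24) = 1 − 192/120 = -0.600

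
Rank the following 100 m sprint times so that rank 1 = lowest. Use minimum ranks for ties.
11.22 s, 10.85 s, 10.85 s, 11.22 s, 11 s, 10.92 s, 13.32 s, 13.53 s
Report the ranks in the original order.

5, 1, 1, 5, 4, 3, 7, 8

Sorted (ascending): 10.85, 10.85, 10.92, 11, 11.22, 11.22, 13.32, 13.53
The 2 values of 10.85 occupy positions 1–2 → each gets rank 1.
The 2 values of 11.22 occupy positions 5–6 → each gets rank 5.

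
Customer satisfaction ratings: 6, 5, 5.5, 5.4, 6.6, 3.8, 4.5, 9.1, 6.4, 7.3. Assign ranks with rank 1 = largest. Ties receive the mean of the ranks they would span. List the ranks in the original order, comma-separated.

5, 8, 6, 7, 3, 10, 9, 1, 4, 2

Sorted (descending): 9.1, 7.3, 6.6, 6.4, 6, 5.5, 5.4, 5, 4.5, 3.8
No ties — each value takes its position as its rank.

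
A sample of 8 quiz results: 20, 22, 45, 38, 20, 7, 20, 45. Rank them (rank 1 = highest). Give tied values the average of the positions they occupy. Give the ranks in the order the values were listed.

Sorted (descending): 45, 45, 38, 22, 20, 20, 20, 7
The 2 values of 45 occupy positions 1–2 → average rank (1+2)/2 = 1.5.
The 3 values of 20 occupy positions 5–7 → average rank 6.

6, 4, 1.5, 3, 6, 8, 6, 1.5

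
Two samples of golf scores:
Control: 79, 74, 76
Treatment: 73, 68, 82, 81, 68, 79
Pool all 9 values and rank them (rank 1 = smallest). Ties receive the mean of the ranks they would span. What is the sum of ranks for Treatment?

29.5

Sorted (ascending): 68, 68, 73, 74, 76, 79, 79, 81, 82
The 2 values of 68 occupy positions 1–2 → average rank (1+2)/2 = 1.5.
The 2 values of 79 occupy positions 6–7 → average rank (6+7)/2 = 6.5.
Treatment values → pooled ranks: 73→3, 68→1.5, 82→9, 81→8, 68→1.5, 79→6.5
Rank sum = 3 + 1.5 + 9 + 8 + 1.5 + 6.5 = 29.5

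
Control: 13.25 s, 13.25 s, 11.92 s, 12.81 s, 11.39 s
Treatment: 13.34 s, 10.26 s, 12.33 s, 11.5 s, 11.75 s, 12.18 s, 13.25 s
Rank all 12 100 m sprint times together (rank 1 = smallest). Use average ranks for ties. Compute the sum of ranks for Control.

Sorted (ascending): 10.26, 11.39, 11.5, 11.75, 11.92, 12.18, 12.33, 12.81, 13.25, 13.25, 13.25, 13.34
The 3 values of 13.25 occupy positions 9–11 → average rank 10.
Control values → pooled ranks: 13.25→10, 13.25→10, 11.92→5, 12.81→8, 11.39→2
Rank sum = 10 + 10 + 5 + 8 + 2 = 35

35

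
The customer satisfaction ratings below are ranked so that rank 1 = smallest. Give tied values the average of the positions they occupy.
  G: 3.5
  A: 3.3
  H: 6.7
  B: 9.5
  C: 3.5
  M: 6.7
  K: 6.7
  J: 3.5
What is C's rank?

Sorted (ascending): 3.3, 3.5, 3.5, 3.5, 6.7, 6.7, 6.7, 9.5
The 3 values of 3.5 occupy positions 2–4 → average rank 3.
The 3 values of 6.7 occupy positions 5–7 → average rank 6.
C has value 3.5 → rank 3.

3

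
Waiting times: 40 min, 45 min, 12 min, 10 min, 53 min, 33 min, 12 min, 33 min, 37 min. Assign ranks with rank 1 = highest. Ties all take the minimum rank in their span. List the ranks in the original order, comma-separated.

Sorted (descending): 53, 45, 40, 37, 33, 33, 12, 12, 10
The 2 values of 33 occupy positions 5–6 → each gets rank 5.
The 2 values of 12 occupy positions 7–8 → each gets rank 7.

3, 2, 7, 9, 1, 5, 7, 5, 4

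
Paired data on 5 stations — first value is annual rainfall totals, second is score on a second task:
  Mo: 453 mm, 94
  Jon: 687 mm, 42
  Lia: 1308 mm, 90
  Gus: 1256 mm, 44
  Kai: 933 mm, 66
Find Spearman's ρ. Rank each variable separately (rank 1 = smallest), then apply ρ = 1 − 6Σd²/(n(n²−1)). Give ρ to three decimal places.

Ranks of variable 1: 1, 2, 5, 4, 3
Ranks of variable 2: 5, 1, 4, 2, 3
d = r₁ − r₂: -4, 1, 1, 2, 0
d²: 16, 1, 1, 4, 0; Σd² = 22
ρ = 1 − 6·22/(5·24) = 1 − 132/120 = -0.100

-0.100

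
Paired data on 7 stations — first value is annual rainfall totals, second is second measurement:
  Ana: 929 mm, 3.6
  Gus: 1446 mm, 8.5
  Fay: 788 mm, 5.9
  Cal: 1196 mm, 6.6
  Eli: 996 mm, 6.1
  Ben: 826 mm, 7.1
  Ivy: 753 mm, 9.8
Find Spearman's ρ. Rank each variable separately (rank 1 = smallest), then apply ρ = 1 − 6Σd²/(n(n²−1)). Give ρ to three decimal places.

-0.036

Ranks of variable 1: 4, 7, 2, 6, 5, 3, 1
Ranks of variable 2: 1, 6, 2, 4, 3, 5, 7
d = r₁ − r₂: 3, 1, 0, 2, 2, -2, -6
d²: 9, 1, 0, 4, 4, 4, 36; Σd² = 58
ρ = 1 − 6·58/(7·48) = 1 − 348/336 = -0.036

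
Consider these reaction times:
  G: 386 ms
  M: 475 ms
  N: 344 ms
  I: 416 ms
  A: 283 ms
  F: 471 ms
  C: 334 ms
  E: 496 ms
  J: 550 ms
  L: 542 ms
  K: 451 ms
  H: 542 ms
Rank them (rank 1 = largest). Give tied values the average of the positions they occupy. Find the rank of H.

Sorted (descending): 550, 542, 542, 496, 475, 471, 451, 416, 386, 344, 334, 283
The 2 values of 542 occupy positions 2–3 → average rank (2+3)/2 = 2.5.
H has value 542 ms → rank 2.5.

2.5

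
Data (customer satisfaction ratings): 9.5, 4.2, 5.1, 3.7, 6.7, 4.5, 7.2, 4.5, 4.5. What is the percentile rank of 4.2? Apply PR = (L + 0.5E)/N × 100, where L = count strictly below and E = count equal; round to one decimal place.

N = 9.
Strictly below 4.2: 1. Equal to 4.2: 1.
PR = (1 + 0.5·1)/9 × 100 = 16.7

16.7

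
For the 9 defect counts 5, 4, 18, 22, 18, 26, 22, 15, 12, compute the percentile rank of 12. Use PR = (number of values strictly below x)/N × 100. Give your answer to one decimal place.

N = 9.
Strictly below 12: 2. Equal to 12: 1.
PR = 2/9 × 100 = 22.2

22.2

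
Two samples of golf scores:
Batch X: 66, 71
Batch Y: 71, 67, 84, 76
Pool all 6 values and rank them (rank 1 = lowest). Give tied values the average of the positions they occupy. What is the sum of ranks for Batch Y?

16.5

Sorted (ascending): 66, 67, 71, 71, 76, 84
The 2 values of 71 occupy positions 3–4 → average rank (3+4)/2 = 3.5.
Batch Y values → pooled ranks: 71→3.5, 67→2, 84→6, 76→5
Rank sum = 3.5 + 2 + 6 + 5 = 16.5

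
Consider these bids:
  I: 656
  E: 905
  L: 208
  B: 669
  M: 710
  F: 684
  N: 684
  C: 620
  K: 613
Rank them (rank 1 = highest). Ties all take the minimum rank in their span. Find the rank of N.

Sorted (descending): 905, 710, 684, 684, 669, 656, 620, 613, 208
The 2 values of 684 occupy positions 3–4 → each gets rank 3.
N has value 684 → rank 3.

3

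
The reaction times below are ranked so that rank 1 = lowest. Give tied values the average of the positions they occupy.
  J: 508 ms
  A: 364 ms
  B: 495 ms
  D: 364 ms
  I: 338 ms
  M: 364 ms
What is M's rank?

3

Sorted (ascending): 338, 364, 364, 364, 495, 508
The 3 values of 364 occupy positions 2–4 → average rank 3.
M has value 364 ms → rank 3.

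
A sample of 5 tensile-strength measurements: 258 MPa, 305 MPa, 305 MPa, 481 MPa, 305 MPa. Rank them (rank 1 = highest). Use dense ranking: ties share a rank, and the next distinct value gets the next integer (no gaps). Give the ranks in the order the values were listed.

Sorted (descending): 481, 305, 305, 305, 258
The 3 values of 305 share dense rank 2.
Remaining distinct values take the next consecutive integers.

3, 2, 2, 1, 2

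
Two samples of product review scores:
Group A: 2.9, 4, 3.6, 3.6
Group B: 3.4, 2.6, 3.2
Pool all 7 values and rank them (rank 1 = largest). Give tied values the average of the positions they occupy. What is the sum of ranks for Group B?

Sorted (descending): 4, 3.6, 3.6, 3.4, 3.2, 2.9, 2.6
The 2 values of 3.6 occupy positions 2–3 → average rank (2+3)/2 = 2.5.
Group B values → pooled ranks: 3.4→4, 2.6→7, 3.2→5
Rank sum = 4 + 7 + 5 = 16

16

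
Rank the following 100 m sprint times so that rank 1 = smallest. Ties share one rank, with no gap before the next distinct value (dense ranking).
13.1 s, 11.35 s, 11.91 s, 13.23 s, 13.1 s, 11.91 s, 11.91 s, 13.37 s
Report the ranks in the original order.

Sorted (ascending): 11.35, 11.91, 11.91, 11.91, 13.1, 13.1, 13.23, 13.37
The 3 values of 11.91 share dense rank 2.
The 2 values of 13.1 share dense rank 3.
Remaining distinct values take the next consecutive integers.

3, 1, 2, 4, 3, 2, 2, 5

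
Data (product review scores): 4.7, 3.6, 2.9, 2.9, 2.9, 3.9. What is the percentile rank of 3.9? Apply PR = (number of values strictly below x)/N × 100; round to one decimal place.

66.7

N = 6.
Strictly below 3.9: 4. Equal to 3.9: 1.
PR = 4/6 × 100 = 66.7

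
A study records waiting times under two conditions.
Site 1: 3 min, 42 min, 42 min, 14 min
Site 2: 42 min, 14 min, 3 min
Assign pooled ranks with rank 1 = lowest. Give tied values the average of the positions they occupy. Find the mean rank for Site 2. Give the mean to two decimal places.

Sorted (ascending): 3, 3, 14, 14, 42, 42, 42
The 2 values of 3 occupy positions 1–2 → average rank (1+2)/2 = 1.5.
The 2 values of 14 occupy positions 3–4 → average rank (3+4)/2 = 3.5.
The 3 values of 42 occupy positions 5–7 → average rank 6.
Site 2 values → pooled ranks: 42→6, 14→3.5, 3→1.5
Mean rank = (6 + 3.5 + 1.5) / 3 = 3.67

3.67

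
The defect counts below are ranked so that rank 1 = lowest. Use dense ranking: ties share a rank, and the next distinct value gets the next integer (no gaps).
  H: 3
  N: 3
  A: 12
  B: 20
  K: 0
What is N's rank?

2

Sorted (ascending): 0, 3, 3, 12, 20
The 2 values of 3 share dense rank 2.
Remaining distinct values take the next consecutive integers.
N has value 3 → rank 2.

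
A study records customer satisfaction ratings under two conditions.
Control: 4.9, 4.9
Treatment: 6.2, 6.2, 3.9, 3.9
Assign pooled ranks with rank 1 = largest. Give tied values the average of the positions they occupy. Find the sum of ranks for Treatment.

14

Sorted (descending): 6.2, 6.2, 4.9, 4.9, 3.9, 3.9
The 2 values of 6.2 occupy positions 1–2 → average rank (1+2)/2 = 1.5.
The 2 values of 4.9 occupy positions 3–4 → average rank (3+4)/2 = 3.5.
The 2 values of 3.9 occupy positions 5–6 → average rank (5+6)/2 = 5.5.
Treatment values → pooled ranks: 6.2→1.5, 6.2→1.5, 3.9→5.5, 3.9→5.5
Rank sum = 1.5 + 1.5 + 5.5 + 5.5 = 14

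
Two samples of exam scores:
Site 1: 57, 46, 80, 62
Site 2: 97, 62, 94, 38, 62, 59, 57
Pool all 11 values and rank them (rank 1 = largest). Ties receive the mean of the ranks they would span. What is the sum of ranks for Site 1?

26.5

Sorted (descending): 97, 94, 80, 62, 62, 62, 59, 57, 57, 46, 38
The 3 values of 62 occupy positions 4–6 → average rank 5.
The 2 values of 57 occupy positions 8–9 → average rank (8+9)/2 = 8.5.
Site 1 values → pooled ranks: 57→8.5, 46→10, 80→3, 62→5
Rank sum = 8.5 + 10 + 3 + 5 = 26.5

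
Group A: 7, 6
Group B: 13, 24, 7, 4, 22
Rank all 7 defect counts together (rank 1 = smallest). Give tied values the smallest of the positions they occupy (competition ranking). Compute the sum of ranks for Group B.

Sorted (ascending): 4, 6, 7, 7, 13, 22, 24
The 2 values of 7 occupy positions 3–4 → each gets rank 3.
Group B values → pooled ranks: 13→5, 24→7, 7→3, 4→1, 22→6
Rank sum = 5 + 7 + 3 + 1 + 6 = 22

22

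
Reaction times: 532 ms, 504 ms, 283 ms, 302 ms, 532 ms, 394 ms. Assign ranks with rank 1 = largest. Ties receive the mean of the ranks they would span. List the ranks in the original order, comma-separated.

1.5, 3, 6, 5, 1.5, 4

Sorted (descending): 532, 532, 504, 394, 302, 283
The 2 values of 532 occupy positions 1–2 → average rank (1+2)/2 = 1.5.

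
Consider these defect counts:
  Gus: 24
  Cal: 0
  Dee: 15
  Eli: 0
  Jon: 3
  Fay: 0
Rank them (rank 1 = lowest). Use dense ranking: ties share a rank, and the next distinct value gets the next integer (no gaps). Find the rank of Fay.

1

Sorted (ascending): 0, 0, 0, 3, 15, 24
The 3 values of 0 share dense rank 1.
Remaining distinct values take the next consecutive integers.
Fay has value 0 → rank 1.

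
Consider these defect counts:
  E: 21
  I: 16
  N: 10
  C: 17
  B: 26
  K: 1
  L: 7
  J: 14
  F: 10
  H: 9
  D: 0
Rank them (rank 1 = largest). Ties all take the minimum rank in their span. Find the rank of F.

Sorted (descending): 26, 21, 17, 16, 14, 10, 10, 9, 7, 1, 0
The 2 values of 10 occupy positions 6–7 → each gets rank 6.
F has value 10 → rank 6.

6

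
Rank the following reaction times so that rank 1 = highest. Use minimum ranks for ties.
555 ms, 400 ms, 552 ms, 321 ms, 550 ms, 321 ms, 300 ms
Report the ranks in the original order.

Sorted (descending): 555, 552, 550, 400, 321, 321, 300
The 2 values of 321 occupy positions 5–6 → each gets rank 5.

1, 4, 2, 5, 3, 5, 7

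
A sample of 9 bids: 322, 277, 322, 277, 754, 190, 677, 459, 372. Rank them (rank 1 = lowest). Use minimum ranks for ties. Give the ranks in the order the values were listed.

Sorted (ascending): 190, 277, 277, 322, 322, 372, 459, 677, 754
The 2 values of 277 occupy positions 2–3 → each gets rank 2.
The 2 values of 322 occupy positions 4–5 → each gets rank 4.

4, 2, 4, 2, 9, 1, 8, 7, 6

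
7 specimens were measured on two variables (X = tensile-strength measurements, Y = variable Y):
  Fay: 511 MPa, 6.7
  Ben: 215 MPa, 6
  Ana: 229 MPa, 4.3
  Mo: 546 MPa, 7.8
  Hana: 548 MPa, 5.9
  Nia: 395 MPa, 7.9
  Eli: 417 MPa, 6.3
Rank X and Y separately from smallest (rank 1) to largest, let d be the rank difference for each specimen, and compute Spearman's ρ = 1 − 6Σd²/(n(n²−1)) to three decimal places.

0.179

Ranks of variable 1: 5, 1, 2, 6, 7, 3, 4
Ranks of variable 2: 5, 3, 1, 6, 2, 7, 4
d = r₁ − r₂: 0, -2, 1, 0, 5, -4, 0
d²: 0, 4, 1, 0, 25, 16, 0; Σd² = 46
ρ = 1 − 6·46/(7·48) = 1 − 276/336 = 0.179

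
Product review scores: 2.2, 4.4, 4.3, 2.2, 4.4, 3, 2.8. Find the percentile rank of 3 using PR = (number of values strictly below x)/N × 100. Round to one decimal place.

N = 7.
Strictly below 3: 3. Equal to 3: 1.
PR = 3/7 × 100 = 42.9

42.9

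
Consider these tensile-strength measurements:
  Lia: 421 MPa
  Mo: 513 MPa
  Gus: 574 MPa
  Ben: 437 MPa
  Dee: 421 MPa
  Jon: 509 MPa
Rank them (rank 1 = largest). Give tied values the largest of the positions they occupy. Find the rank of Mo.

2

Sorted (descending): 574, 513, 509, 437, 421, 421
The 2 values of 421 occupy positions 5–6 → each gets rank 6.
Mo has value 513 MPa → rank 2.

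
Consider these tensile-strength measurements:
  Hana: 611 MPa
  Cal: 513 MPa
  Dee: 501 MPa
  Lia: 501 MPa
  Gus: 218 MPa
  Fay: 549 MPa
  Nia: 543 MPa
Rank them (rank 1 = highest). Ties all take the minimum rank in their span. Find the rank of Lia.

Sorted (descending): 611, 549, 543, 513, 501, 501, 218
The 2 values of 501 occupy positions 5–6 → each gets rank 5.
Lia has value 501 MPa → rank 5.

5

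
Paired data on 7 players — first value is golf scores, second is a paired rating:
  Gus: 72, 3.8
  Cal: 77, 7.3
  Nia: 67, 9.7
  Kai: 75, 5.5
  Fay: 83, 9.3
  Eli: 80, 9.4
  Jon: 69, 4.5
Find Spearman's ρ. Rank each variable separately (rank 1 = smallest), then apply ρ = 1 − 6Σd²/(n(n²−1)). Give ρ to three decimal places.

0.179

Ranks of variable 1: 3, 5, 1, 4, 7, 6, 2
Ranks of variable 2: 1, 4, 7, 3, 5, 6, 2
d = r₁ − r₂: 2, 1, -6, 1, 2, 0, 0
d²: 4, 1, 36, 1, 4, 0, 0; Σd² = 46
ρ = 1 − 6·46/(7·48) = 1 − 276/336 = 0.179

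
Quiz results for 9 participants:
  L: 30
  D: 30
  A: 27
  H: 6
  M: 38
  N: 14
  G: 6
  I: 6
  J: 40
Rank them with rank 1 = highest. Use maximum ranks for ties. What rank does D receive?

4

Sorted (descending): 40, 38, 30, 30, 27, 14, 6, 6, 6
The 2 values of 30 occupy positions 3–4 → each gets rank 4.
The 3 values of 6 occupy positions 7–9 → each gets rank 9.
D has value 30 → rank 4.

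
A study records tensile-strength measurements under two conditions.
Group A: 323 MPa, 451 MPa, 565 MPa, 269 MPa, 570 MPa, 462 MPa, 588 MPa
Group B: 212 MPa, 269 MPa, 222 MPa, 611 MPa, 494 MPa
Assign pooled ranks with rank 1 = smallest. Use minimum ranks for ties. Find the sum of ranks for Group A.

Sorted (ascending): 212, 222, 269, 269, 323, 451, 462, 494, 565, 570, 588, 611
The 2 values of 269 occupy positions 3–4 → each gets rank 3.
Group A values → pooled ranks: 323→5, 451→6, 565→9, 269→3, 570→10, 462→7, 588→11
Rank sum = 5 + 6 + 9 + 3 + 10 + 7 + 11 = 51

51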